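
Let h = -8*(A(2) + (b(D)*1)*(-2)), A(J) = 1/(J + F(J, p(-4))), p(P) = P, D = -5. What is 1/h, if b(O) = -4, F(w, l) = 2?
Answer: -1/66 ≈ -0.015152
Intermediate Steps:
A(J) = 1/(2 + J) (A(J) = 1/(J + 2) = 1/(2 + J))
h = -66 (h = -8*(1/(2 + 2) - 4*1*(-2)) = -8*(1/4 - 4*(-2)) = -8*(¼ + 8) = -8*33/4 = -66)
1/h = 1/(-66) = -1/66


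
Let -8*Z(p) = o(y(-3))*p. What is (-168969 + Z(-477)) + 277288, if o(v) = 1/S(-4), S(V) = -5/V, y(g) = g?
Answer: 1083667/10 ≈ 1.0837e+5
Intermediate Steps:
o(v) = 4/5 (o(v) = 1/(-5/(-4)) = 1/(-5*(-1/4)) = 1/(5/4) = 4/5)
Z(p) = -p/10
(-168969 + Z(-477)) + 277288 = (-168969 - 1/10*(-477)) + 277288 = (-168969 + 477/10) + 277288 = -1689213/10 + 277288 = 1083667/10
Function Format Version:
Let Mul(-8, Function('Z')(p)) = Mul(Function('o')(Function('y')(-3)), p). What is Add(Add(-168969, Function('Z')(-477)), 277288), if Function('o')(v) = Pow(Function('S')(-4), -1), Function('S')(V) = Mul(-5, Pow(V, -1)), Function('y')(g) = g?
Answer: Rational(1083667, 10) ≈ 1.0837e+5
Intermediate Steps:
Function('o')(v) = Rational(4, 5) (Function('o')(v) = Pow(Mul(-5, Pow(-4, -1)), -1) = Pow(Mul(-5, Rational(-1, 4)), -1) = Pow(Rational(5, 4), -1) = Rational(4, 5))
Function('Z')(p) = Mul(Rational(-1, 10), p) (Function('Z')(p) = Mul(Rational(-1, 8), Mul(Rational(4, 5), p)) = Mul(Rational(-1, 10), p))
Add(Add(-168969, Function('Z')(-477)), 277288) = Add(Add(-168969, Mul(Rational(-1, 10), -477)), 277288) = Add(Add(-168969, Rational(477, 10)), 277288) = Add(Rational(-1689213, 10), 277288) = Rational(1083667, 10)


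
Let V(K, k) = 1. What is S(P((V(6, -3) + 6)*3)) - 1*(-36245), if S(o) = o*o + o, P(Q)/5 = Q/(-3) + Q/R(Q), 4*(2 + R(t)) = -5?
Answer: 6879655/169 ≈ 40708.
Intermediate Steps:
R(t) = -13/4 (R(t) = -2 + (1/4)*(-5) = -2 - 5/4 = -13/4)
P(Q) = -125*Q/39 (P(Q) = 5*(Q/(-3) + Q/(-13/4)) = 5*(Q*(-1/3) + Q*(-4/13)) = 5*(-Q/3 - 4*Q/13) = 5*(-25*Q/39) = -125*Q/39)
S(o) = o + o**2 (S(o) = o**2 + o = o + o**2)
S(P((V(6, -3) + 6)*3)) - 1*(-36245) = (-125*(1 + 6)*3/39)*(1 - 125*(1 + 6)*3/39) - 1*(-36245) = (-875*3/39)*(1 - 875*3/39) + 36245 = (-125/39*21)*(1 - 125/39*21) + 36245 = -875*(1 - 875/13)/13 + 36245 = -875/13*(-862/13) + 36245 = 754250/169 + 36245 = 6879655/169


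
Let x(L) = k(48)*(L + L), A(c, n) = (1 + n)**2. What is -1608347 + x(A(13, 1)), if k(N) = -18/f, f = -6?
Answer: -1608323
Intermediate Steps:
k(N) = 3 (k(N) = -18/(-6) = -18*(-1/6) = 3)
x(L) = 6*L (x(L) = 3*(L + L) = 3*(2*L) = 6*L)
-1608347 + x(A(13, 1)) = -1608347 + 6*(1 + 1)**2 = -1608347 + 6*2**2 = -1608347 + 6*4 = -1608347 + 24 = -1608323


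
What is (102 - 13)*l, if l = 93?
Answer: 8277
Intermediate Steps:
(102 - 13)*l = (102 - 13)*93 = 89*93 = 8277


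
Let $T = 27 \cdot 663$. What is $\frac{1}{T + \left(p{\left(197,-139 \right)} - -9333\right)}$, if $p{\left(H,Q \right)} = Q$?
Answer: $\frac{1}{27095} \approx 3.6907 \cdot 10^{-5}$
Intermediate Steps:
$T = 17901$
$\frac{1}{T + \left(p{\left(197,-139 \right)} - -9333\right)} = \frac{1}{17901 - -9194} = \frac{1}{17901 + \left(-139 + 9333\right)} = \frac{1}{17901 + 9194} = \frac{1}{27095}$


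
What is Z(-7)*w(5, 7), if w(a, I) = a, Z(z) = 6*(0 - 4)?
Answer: -120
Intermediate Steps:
Z(z) = -24 (Z(z) = 6*(-4) = -24)
Z(-7)*w(5, 7) = -24*5 = -120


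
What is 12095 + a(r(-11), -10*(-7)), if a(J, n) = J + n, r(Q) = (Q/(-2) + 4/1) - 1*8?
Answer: 24333/2 ≈ 12167.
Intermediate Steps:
r(Q) = -4 - Q/2 (r(Q) = (Q*(-1/2) + 4*1) - 8 = (-Q/2 + 4) - 8 = (4 - Q/2) - 8 = -4 - Q/2)
12095 + a(r(-11), -10*(-7)) = 12095 + ((-4 - 1/2*(-11)) - 10*(-7)) = 12095 + ((-4 + 11/2) + 70) = 12095 + (3/2 + 70) = 12095 + 143/2 = 24333/2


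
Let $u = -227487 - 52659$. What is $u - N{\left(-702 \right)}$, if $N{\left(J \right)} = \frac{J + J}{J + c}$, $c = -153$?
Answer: $- \frac{26614026}{95} \approx -2.8015 \cdot 10^{5}$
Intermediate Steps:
$u = -280146$
$N{\left(J \right)} = \frac{2 J}{-153 + J}$ ($N{\left(J \right)} = \frac{J + J}{J - 153} = \frac{2 J}{-153 + J}$)
$u - N{\left(-702 \right)} = -280146 - 2 \left(-702\right) \frac{1}{-153 - 702} = -280146 - 2 \left(-702\right) \frac{1}{-855} = -280146 - 2 \left(-702\right) \left(- \frac{1}{855}\right) = -280146 - \frac{156}{95} = - \frac{26614026}{95}$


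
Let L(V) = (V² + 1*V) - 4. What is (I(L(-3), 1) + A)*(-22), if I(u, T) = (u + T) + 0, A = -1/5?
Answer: -308/5 ≈ -61.600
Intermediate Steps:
L(V) = -4 + V + V² (L(V) = (V² + V) - 4 = (V + V²) - 4 = -4 + V + V²)
A = -⅕ (A = (⅕)*(-1) = -⅕ ≈ -0.20000)
I(u, T) = T + u (I(u, T) = (T + u) + 0 = T + u)
(I(L(-3), 1) + A)*(-22) = ((1 + (-4 - 3 + (-3)²)) - ⅕)*(-22) = ((1 + (-4 - 3 + 9)) - ⅕)*(-22) = ((1 + 2) - ⅕)*(-22) = (3 - ⅕)*(-22) = (14/5)*(-22) = -308/5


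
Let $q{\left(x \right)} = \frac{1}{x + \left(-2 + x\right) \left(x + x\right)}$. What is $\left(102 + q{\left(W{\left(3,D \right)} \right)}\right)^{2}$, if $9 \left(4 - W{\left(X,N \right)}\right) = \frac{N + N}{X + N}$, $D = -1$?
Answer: $\frac{31491696681}{3024121} \approx 10414.0$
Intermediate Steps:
$W{\left(X,N \right)} = 4 - \frac{2 N}{9 \left(N + X\right)}$ ($W{\left(X,N \right)} = 4 - \frac{\left(N + N\right) \frac{1}{X + N}}{9} = 4 - \frac{2 N \frac{1}{N + X}}{9} = 4 - \frac{2 N}{9 \left(N + X\right)}$)
$q{\left(x \right)} = \frac{1}{x + 2 x \left(-2 + x\right)}$ ($q{\left(x \right)} = \frac{1}{x + \left(-2 + x\right) 2 x} = \frac{1}{x + 2 x \left(-2 + x\right)}$)
$\left(102 + q{\left(W{\left(3,D \right)} \right)}\right)^{2} = \left(102 + \frac{1}{\frac{4 \cdot 3 + \frac{34}{9} \left(-1\right)}{-1 + 3} \left(-3 + 2 \frac{4 \cdot 3 + \frac{34}{9} \left(-1\right)}{-1 + 3}\right)}\right)^{2} = \left(102 + \frac{1}{\frac{12 - \frac{34}{9}}{2} \left(-3 + 2 \frac{12 - \frac{34}{9}}{2}\right)}\right)^{2} = \left(102 + \frac{1}{\frac{1}{2} \cdot \frac{74}{9} \left(-3 + 2 \cdot \frac{1}{2} \cdot \frac{74}{9}\right)}\right)^{2} = \left(102 + \frac{1}{\frac{37}{9} \left(-3 + 2 \cdot \frac{37}{9}\right)}\right)^{2} = \left(102 + \frac{9}{37 \left(-3 + \frac{74}{9}\right)}\right)^{2} = \left(102 + \frac{9}{37 \cdot \frac{47}{9}}\right)^{2} = \left(102 + \frac{9}{37} \cdot \frac{9}{47}\right)^{2} = \left(102 + \frac{81}{1739}\right)^{2} = \left(\frac{177459}{1739}\right)^{2} = \frac{31491696681}{3024121}$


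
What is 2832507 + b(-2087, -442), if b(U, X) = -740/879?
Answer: 2489772913/879 ≈ 2.8325e+6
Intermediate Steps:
b(U, X) = -740/879 (b(U, X) = -740*1/879 = -740/879)
2832507 + b(-2087, -442) = 2832507 - 740/879 = 2489772913/879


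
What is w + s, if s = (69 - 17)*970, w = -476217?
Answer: -425777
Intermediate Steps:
s = 50440 (s = 52*970 = 50440)
w + s = -476217 + 50440 = -425777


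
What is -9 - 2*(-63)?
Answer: 117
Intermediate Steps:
-9 - 2*(-63) = -9 + 126 = 117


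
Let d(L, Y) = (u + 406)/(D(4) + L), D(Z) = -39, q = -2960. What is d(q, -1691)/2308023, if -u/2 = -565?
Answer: -512/2307253659 ≈ -2.2191e-7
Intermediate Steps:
u = 1130 (u = -2*(-565) = 1130)
d(L, Y) = 1536/(-39 + L) (d(L, Y) = (1130 + 406)/(-39 + L) = 1536/(-39 + L))
d(q, -1691)/2308023 = (1536/(-39 - 2960))/2308023 = (1536/(-2999))*(1/2308023) = (1536*(-1/2999))*(1/2308023) = -1536/2999*1/2308023 = -512/2307253659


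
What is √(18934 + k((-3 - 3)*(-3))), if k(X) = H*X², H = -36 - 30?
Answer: 35*I*√2 ≈ 49.497*I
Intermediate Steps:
H = -66
k(X) = -66*X²
√(18934 + k((-3 - 3)*(-3))) = √(18934 - 66*9*(-3 - 3)²) = √(18934 - 66*(-6*(-3))²) = √(18934 - 66*18²) = √(18934 - 66*324) = √(18934 - 21384) = √(-2450) = 35*I*√2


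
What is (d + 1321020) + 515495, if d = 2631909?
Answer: 4468424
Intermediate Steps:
(d + 1321020) + 515495 = (2631909 + 1321020) + 515495 = 3952929 + 515495 = 4468424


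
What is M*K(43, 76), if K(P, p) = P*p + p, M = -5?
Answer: -16720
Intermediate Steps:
K(P, p) = p + P*p
M*K(43, 76) = -380*(1 + 43) = -380*44 = -5*3344 = -16720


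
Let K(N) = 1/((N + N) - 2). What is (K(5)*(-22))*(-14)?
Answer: 77/2 ≈ 38.500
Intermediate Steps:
K(N) = 1/(-2 + 2*N) (K(N) = 1/(2*N - 2) = 1/(-2 + 2*N))
(K(5)*(-22))*(-14) = ((1/(2*(-1 + 5)))*(-22))*(-14) = (((½)/4)*(-22))*(-14) = (((½)*(¼))*(-22))*(-14) = ((⅛)*(-22))*(-14) = -11/4*(-14) = 77/2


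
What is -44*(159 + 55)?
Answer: -9416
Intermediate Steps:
-44*(159 + 55) = -44*214 = -9416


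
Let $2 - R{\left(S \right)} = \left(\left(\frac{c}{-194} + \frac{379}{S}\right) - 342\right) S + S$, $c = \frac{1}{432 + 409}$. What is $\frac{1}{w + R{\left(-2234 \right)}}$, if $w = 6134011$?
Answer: $\frac{81577}{438218590563} \approx 1.8616 \cdot 10^{-7}$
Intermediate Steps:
$c = \frac{1}{841} \approx 0.0011891$
$R{\left(S \right)} = 2 - S - S \left(- \frac{55798669}{163154} + \frac{379}{S}\right)$ ($R{\left(S \right)} = 2 - \left(\left(\left(\frac{1}{841 \left(-194\right)} + \frac{379}{S}\right) - 342\right) S + S\right) = 2 - \left(\left(\left(\frac{1}{841} \left(- \frac{1}{194}\right) + \frac{379}{S}\right) - 342\right) S + S\right) = 2 - \left(\left(\left(- \frac{1}{163154} + \frac{379}{S}\right) - 342\right) S + S\right) = 2 - \left(\left(- \frac{55798669}{163154} + \frac{379}{S}\right) S + S\right) = 2 - \left(S \left(- \frac{55798669}{163154} + \frac{379}{S}\right) + S\right) = 2 - \left(S + S \left(- \frac{55798669}{163154} + \frac{379}{S}\right)\right) = 2 - S - S \left(- \frac{55798669}{163154} + \frac{379}{S}\right)$)
$\frac{1}{w + R{\left(-2234 \right)}} = \frac{1}{6134011 + \left(-377 + \frac{55635515}{163154} \left(-2234\right)\right)} = \frac{1}{6134011 - \frac{62175624784}{81577}} = \frac{1}{\frac{438218590563}{81577}} = \frac{81577}{438218590563}$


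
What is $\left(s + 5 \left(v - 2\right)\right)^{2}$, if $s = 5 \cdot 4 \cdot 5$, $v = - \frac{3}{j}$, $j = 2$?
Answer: $\frac{27225}{4} \approx 6806.3$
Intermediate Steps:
$v = - \frac{3}{2} \approx -1.5$
$s = 100$ ($s = 20 \cdot 5 = 100$)
$\left(s + 5 \left(v - 2\right)\right)^{2} = \left(100 + 5 \left(- \frac{3}{2} - 2\right)\right)^{2} = \left(100 + 5 \left(- \frac{7}{2}\right)\right)^{2} = \left(100 - \frac{35}{2}\right)^{2} = \left(\frac{165}{2}\right)^{2} = \frac{27225}{4}$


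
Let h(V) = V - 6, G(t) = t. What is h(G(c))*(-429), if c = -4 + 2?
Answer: 3432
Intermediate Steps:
c = -2
h(V) = -6 + V
h(G(c))*(-429) = (-6 - 2)*(-429) = -8*(-429) = 3432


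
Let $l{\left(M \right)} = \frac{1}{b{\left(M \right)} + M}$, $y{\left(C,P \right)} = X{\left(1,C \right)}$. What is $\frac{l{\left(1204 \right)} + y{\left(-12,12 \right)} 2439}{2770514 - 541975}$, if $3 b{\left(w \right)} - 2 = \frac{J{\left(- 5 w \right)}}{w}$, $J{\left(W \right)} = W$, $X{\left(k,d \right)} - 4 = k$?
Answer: $\frac{14670586}{2680932417} \approx 0.0054722$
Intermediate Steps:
$X{\left(k,d \right)} = 4 + k$
$b{\left(w \right)} = -1$ ($b{\left(w \right)} = \frac{2}{3} + \frac{- 5 w \frac{1}{w}}{3} = \frac{2}{3} + \frac{1}{3} \left(-5\right) = \frac{2}{3} - \frac{5}{3} = -1$)
$y{\left(C,P \right)} = 5$ ($y{\left(C,P \right)} = 4 + 1 = 5$)
$l{\left(M \right)} = \frac{1}{-1 + M}$
$\frac{l{\left(1204 \right)} + y{\left(-12,12 \right)} 2439}{2770514 - 541975} = \frac{\frac{1}{-1 + 1204} + 5 \cdot 2439}{2770514 - 541975} = \frac{\frac{1}{1203} + 12195}{2228539} = \left(\frac{1}{1203} + 12195\right) \frac{1}{2228539} = \frac{14670586}{1203} \cdot \frac{1}{2228539} = \frac{14670586}{2680932417}$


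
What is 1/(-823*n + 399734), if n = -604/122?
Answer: 61/24632320 ≈ 2.4764e-6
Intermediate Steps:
n = -302/61 (n = -604*1/122 = -302/61 ≈ -4.9508)
1/(-823*n + 399734) = 1/(-823*(-302/61) + 399734) = 1/(248546/61 + 399734) = 1/(24632320/61) = 61/24632320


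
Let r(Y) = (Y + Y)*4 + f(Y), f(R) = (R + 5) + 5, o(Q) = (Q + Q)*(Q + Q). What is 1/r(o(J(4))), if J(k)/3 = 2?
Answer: 1/1306 ≈ 0.00076570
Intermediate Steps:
J(k) = 6 (J(k) = 3*2 = 6)
o(Q) = 4*Q**2 (o(Q) = (2*Q)*(2*Q) = 4*Q**2)
f(R) = 10 + R (f(R) = (5 + R) + 5 = 10 + R)
r(Y) = 10 + 9*Y (r(Y) = (Y + Y)*4 + (10 + Y) = (2*Y)*4 + (10 + Y) = 8*Y + (10 + Y) = 10 + 9*Y)
1/r(o(J(4))) = 1/(10 + 9*(4*6**2)) = 1/(10 + 9*(4*36)) = 1/(10 + 9*144) = 1/(10 + 1296) = 1/1306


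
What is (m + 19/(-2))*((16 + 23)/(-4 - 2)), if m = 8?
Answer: 39/4 ≈ 9.7500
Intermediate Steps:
(m + 19/(-2))*((16 + 23)/(-4 - 2)) = (8 + 19/(-2))*((16 + 23)/(-4 - 2)) = (8 + 19*(-½))*(39/(-6)) = (8 - 19/2)*(39*(-⅙)) = -3/2*(-13/2) = 39/4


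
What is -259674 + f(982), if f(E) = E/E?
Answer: -259673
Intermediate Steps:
f(E) = 1
-259674 + f(982) = -259674 + 1 = -259673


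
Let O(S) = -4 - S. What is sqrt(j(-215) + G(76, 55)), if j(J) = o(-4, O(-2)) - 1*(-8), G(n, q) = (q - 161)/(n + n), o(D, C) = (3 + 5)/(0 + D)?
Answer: sqrt(7657)/38 ≈ 2.3027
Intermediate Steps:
o(D, C) = 8/D
G(n, q) = (-161 + q)/(2*n) (G(n, q) = (-161 + q)/((2*n)) = (-161 + q)*(1/(2*n)) = (-161 + q)/(2*n))
j(J) = 6 (j(J) = 8/(-4) - 1*(-8) = 8*(-1/4) + 8 = -2 + 8 = 6)
sqrt(j(-215) + G(76, 55)) = sqrt(6 + (1/2)*(-161 + 55)/76) = sqrt(6 + (1/2)*(1/76)*(-106)) = sqrt(6 - 53/76) = sqrt(403/76) = sqrt(7657)/38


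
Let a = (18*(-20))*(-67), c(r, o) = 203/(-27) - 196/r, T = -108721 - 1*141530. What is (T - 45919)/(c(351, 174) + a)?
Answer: -770042/62691 ≈ -12.283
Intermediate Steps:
T = -250251 (T = -108721 - 141530 = -250251)
c(r, o) = -203/27 - 196/r (c(r, o) = 203*(-1/27) - 196/r = -203/27 - 196/r)
a = 24120 (a = -360*(-67) = 24120)
(T - 45919)/(c(351, 174) + a) = (-250251 - 45919)/((-203/27 - 196/351) + 24120) = -296170/((-203/27 - 196*1/351) + 24120) = -296170/((-203/27 - 196/351) + 24120) = -296170/(-105/13 + 24120) = -296170/313455/13 = -296170*13/313455 = -770042/62691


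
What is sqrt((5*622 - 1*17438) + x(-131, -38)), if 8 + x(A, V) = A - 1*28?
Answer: I*sqrt(14495) ≈ 120.4*I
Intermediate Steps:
x(A, V) = -36 + A (x(A, V) = -8 + (A - 1*28) = -8 + (A - 28) = -8 + (-28 + A) = -36 + A)
sqrt((5*622 - 1*17438) + x(-131, -38)) = sqrt((5*622 - 1*17438) + (-36 - 131)) = sqrt((3110 - 17438) - 167) = sqrt(-14328 - 167) = sqrt(-14495) = I*sqrt(14495)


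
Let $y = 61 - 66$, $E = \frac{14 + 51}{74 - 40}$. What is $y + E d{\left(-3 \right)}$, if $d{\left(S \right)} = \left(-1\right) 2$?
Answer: $- \frac{150}{17} \approx -8.8235$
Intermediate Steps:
$d{\left(S \right)} = -2$
$E = \frac{65}{34} \approx 1.9118$
$y = -5$
$y + E d{\left(-3 \right)} = -5 + \frac{65}{34} \left(-2\right) = -5 - \frac{65}{17} = - \frac{150}{17}$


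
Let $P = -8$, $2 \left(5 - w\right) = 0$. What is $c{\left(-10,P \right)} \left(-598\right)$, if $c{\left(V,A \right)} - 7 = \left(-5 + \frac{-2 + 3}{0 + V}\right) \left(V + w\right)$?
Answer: $-19435$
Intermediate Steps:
$w = 5$ ($w = 5 - 0 = 5 + 0 = 5$)
$c{\left(V,A \right)} = 7 + \left(-5 + \frac{1}{V}\right) \left(5 + V\right)$ ($c{\left(V,A \right)} = 7 + \left(-5 + \frac{-2 + 3}{0 + V}\right) \left(V + 5\right) = 7 + \left(-5 + 1 \frac{1}{V}\right) \left(5 + V\right) = 7 + \left(-5 + \frac{1}{V}\right) \left(5 + V\right)$)
$c{\left(-10,P \right)} \left(-598\right) = \left(-17 - -50 + \frac{5}{-10}\right) \left(-598\right) = \left(-17 + 50 + 5 \left(- \frac{1}{10}\right)\right) \left(-598\right) = \left(-17 + 50 - \frac{1}{2}\right) \left(-598\right) = \frac{65}{2} \left(-598\right) = -19435$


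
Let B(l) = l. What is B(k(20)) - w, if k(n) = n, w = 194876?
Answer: -194856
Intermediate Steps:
B(k(20)) - w = 20 - 1*194876 = 20 - 194876 = -194856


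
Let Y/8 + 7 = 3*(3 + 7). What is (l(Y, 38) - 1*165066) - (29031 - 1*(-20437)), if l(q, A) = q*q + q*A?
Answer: -173686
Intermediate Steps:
Y = 184 (Y = -56 + 8*(3*(3 + 7)) = -56 + 8*(3*10) = -56 + 8*30 = -56 + 240 = 184)
l(q, A) = q² + A*q
(l(Y, 38) - 1*165066) - (29031 - 1*(-20437)) = (184*(38 + 184) - 1*165066) - (29031 - 1*(-20437)) = (184*222 - 165066) - (29031 + 20437) = (40848 - 165066) - 1*49468 = -124218 - 49468 = -173686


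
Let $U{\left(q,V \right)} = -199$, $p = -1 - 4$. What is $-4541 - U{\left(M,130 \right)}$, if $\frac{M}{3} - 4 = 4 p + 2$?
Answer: $-4342$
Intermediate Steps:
$p = -5$
$M = -42$ ($M = 12 + 3 \left(4 \left(-5\right) + 2\right) = 12 + 3 \left(-20 + 2\right) = 12 + 3 \left(-18\right) = 12 - 54 = -42$)
$-4541 - U{\left(M,130 \right)} = -4541 - -199 = -4541 + 199 = -4342$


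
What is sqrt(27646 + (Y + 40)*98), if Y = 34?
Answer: sqrt(34898) ≈ 186.81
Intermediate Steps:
sqrt(27646 + (Y + 40)*98) = sqrt(27646 + (34 + 40)*98) = sqrt(27646 + 74*98) = sqrt(27646 + 7252) = sqrt(34898)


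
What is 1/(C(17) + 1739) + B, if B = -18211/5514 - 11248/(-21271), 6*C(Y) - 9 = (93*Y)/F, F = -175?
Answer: -49494838885133/17846821391628 ≈ -2.7733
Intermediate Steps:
C(Y) = 3/2 - 31*Y/350 (C(Y) = 3/2 + ((93*Y)/(-175))/6 = 3/2 + ((93*Y)*(-1/175))/6 = 3/2 + (-93*Y/175)/6 = 3/2 - 31*Y/350)
B = -325344709/117288294 (B = -18211*1/5514 - 11248*(-1/21271) = -18211/5514 + 11248/21271 = -325344709/117288294 ≈ -2.7739)
1/(C(17) + 1739) + B = 1/((3/2 - 31/350*17) + 1739) - 325344709/117288294 = 1/((3/2 - 527/350) + 1739) - 325344709/117288294 = 1/(-1/175 + 1739) - 325344709/117288294 = 1/(304324/175) - 325344709/117288294 = 175/304324 - 325344709/117288294 = -49494838885133/17846821391628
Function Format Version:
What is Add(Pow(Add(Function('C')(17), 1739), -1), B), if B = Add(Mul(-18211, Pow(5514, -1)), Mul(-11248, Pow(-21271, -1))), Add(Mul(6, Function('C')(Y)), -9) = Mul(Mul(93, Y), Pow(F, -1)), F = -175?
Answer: Rational(-49494838885133, 17846821391628) ≈ -2.7733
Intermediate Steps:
Function('C')(Y) = Add(Rational(3, 2), Mul(Rational(-31, 350), Y)) (Function('C')(Y) = Add(Rational(3, 2), Mul(Rational(1, 6), Mul(Mul(93, Y), Pow(-175, -1)))) = Add(Rational(3, 2), Mul(Rational(1, 6), Mul(Mul(93, Y), Rational(-1, 175)))) = Add(Rational(3, 2), Mul(Rational(1, 6), Mul(Rational(-93, 175), Y))) = Add(Rational(3, 2), Mul(Rational(-31, 350), Y)))
B = Rational(-325344709, 117288294) (B = Add(Mul(-18211, Rational(1, 5514)), Mul(-11248, Rational(-1, 21271))) = Add(Rational(-18211, 5514), Rational(11248, 21271)) = Rational(-325344709, 117288294) ≈ -2.7739)
Add(Pow(Add(Function('C')(17), 1739), -1), B) = Add(Pow(Add(Add(Rational(3, 2), Mul(Rational(-31, 350), 17)), 1739), -1), Rational(-325344709, 117288294)) = Add(Pow(Add(Add(Rational(3, 2), Rational(-527, 350)), 1739), -1), Rational(-325344709, 117288294)) = Add(Pow(Add(Rational(-1, 175), 1739), -1), Rational(-325344709, 117288294)) = Add(Pow(Rational(304324, 175), -1), Rational(-325344709, 117288294)) = Add(Rational(175, 304324), Rational(-325344709, 117288294)) = Rational(-49494838885133, 17846821391628)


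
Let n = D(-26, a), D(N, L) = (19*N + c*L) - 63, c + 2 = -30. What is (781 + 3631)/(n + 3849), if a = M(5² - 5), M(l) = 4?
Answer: 1103/791 ≈ 1.3944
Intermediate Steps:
c = -32 (c = -2 - 30 = -32)
a = 4
D(N, L) = -63 - 32*L + 19*N (D(N, L) = (19*N - 32*L) - 63 = (-32*L + 19*N) - 63 = -63 - 32*L + 19*N)
n = -685 (n = -63 - 32*4 + 19*(-26) = -63 - 128 - 494 = -685)
(781 + 3631)/(n + 3849) = (781 + 3631)/(-685 + 3849) = 4412/3164 = 4412*(1/3164) = 1103/791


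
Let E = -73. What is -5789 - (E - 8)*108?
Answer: 2959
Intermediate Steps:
-5789 - (E - 8)*108 = -5789 - (-73 - 8)*108 = -5789 - (-81)*108 = -5789 - 1*(-8748) = -5789 + 8748 = 2959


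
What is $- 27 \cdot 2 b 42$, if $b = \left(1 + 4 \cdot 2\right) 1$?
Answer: $-20412$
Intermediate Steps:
$b = 9$ ($b = \left(1 + 8\right) 1 = 9 \cdot 1 = 9$)
$- 27 \cdot 2 b 42 = - 27 \cdot 2 \cdot 9 \cdot 42 = \left(-27\right) 18 \cdot 42 = \left(-486\right) 42 = -20412$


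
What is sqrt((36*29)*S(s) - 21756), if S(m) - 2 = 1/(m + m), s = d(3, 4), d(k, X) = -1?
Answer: I*sqrt(20190) ≈ 142.09*I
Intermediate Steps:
s = -1
S(m) = 2 + 1/(2*m) (S(m) = 2 + 1/(m + m) = 2 + 1/(2*m))
sqrt((36*29)*S(s) - 21756) = sqrt((36*29)*(2 + (1/2)/(-1)) - 21756) = sqrt(1044*(2 + (1/2)*(-1)) - 21756) = sqrt(1044*(2 - 1/2) - 21756) = sqrt(1044*(3/2) - 21756) = sqrt(1566 - 21756) = sqrt(-20190) = I*sqrt(20190)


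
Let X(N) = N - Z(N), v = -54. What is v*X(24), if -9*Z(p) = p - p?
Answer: -1296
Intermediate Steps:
Z(p) = 0 (Z(p) = -(p - p)/9 = -⅑*0 = 0)
X(N) = N (X(N) = N - 1*0 = N + 0 = N)
v*X(24) = -54*24 = -1296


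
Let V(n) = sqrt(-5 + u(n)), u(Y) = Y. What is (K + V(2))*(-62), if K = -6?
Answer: 372 - 62*I*sqrt(3) ≈ 372.0 - 107.39*I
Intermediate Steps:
V(n) = sqrt(-5 + n)
(K + V(2))*(-62) = (-6 + sqrt(-5 + 2))*(-62) = (-6 + sqrt(-3))*(-62) = (-6 + I*sqrt(3))*(-62) = 372 - 62*I*sqrt(3)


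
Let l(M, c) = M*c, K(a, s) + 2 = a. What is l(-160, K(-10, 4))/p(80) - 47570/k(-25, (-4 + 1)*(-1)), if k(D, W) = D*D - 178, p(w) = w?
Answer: -36842/447 ≈ -82.421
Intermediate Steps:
K(a, s) = -2 + a
k(D, W) = -178 + D**2 (k(D, W) = D**2 - 178 = -178 + D**2)
l(-160, K(-10, 4))/p(80) - 47570/k(-25, (-4 + 1)*(-1)) = -160*(-2 - 10)/80 - 47570/(-178 + (-25)**2) = -160*(-12)*(1/80) - 47570/(-178 + 625) = 1920*(1/80) - 47570/447 = 24 - 47570*1/447 = 24 - 47570/447 = -36842/447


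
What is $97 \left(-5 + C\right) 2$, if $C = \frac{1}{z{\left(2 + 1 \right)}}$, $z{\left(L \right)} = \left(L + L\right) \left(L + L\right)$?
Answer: $- \frac{17363}{18} \approx -964.61$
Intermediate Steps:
$z{\left(L \right)} = 4 L^{2}$ ($z{\left(L \right)} = 2 L 2 L = 4 L^{2}$)
$C = \frac{1}{36}$ ($C = \frac{1}{4 \left(2 + 1\right)^{2}} = \frac{1}{4 \cdot 3^{2}} = \frac{1}{4 \cdot 9} = \frac{1}{36} \approx 0.027778$)
$97 \left(-5 + C\right) 2 = 97 \left(-5 + \frac{1}{36}\right) 2 = 97 \left(\left(- \frac{179}{36}\right) 2\right) = 97 \left(- \frac{179}{18}\right) = - \frac{17363}{18}$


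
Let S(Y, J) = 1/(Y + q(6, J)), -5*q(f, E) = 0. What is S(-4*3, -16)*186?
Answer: -31/2 ≈ -15.500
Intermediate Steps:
q(f, E) = 0 (q(f, E) = -1/5*0 = 0)
S(Y, J) = 1/Y (S(Y, J) = 1/(Y + 0) = 1/Y)
S(-4*3, -16)*186 = 186/(-4*3) = 186/(-12) = -1/12*186 = -31/2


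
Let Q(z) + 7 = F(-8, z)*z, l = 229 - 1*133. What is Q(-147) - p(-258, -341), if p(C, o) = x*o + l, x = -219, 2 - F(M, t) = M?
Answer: -76252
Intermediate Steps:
F(M, t) = 2 - M
l = 96 (l = 229 - 133 = 96)
p(C, o) = 96 - 219*o (p(C, o) = -219*o + 96 = 96 - 219*o)
Q(z) = -7 + 10*z (Q(z) = -7 + (2 - 1*(-8))*z = -7 + (2 + 8)*z = -7 + 10*z)
Q(-147) - p(-258, -341) = (-7 + 10*(-147)) - (96 - 219*(-341)) = (-7 - 1470) - (96 + 74679) = -1477 - 1*74775 = -1477 - 74775 = -76252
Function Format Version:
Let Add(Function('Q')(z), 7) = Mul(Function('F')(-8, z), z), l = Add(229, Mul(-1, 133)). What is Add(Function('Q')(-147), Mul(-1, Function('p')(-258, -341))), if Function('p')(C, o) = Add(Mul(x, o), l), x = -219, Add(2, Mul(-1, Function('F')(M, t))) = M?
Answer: -76252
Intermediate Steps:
Function('F')(M, t) = Add(2, Mul(-1, M))
l = 96 (l = Add(229, -133) = 96)
Function('p')(C, o) = Add(96, Mul(-219, o)) (Function('p')(C, o) = Add(Mul(-219, o), 96) = Add(96, Mul(-219, o)))
Function('Q')(z) = Add(-7, Mul(10, z)) (Function('Q')(z) = Add(-7, Mul(Add(2, Mul(-1, -8)), z)) = Add(-7, Mul(Add(2, 8), z)) = Add(-7, Mul(10, z)))
Add(Function('Q')(-147), Mul(-1, Function('p')(-258, -341))) = Add(Add(-7, Mul(10, -147)), Mul(-1, Add(96, Mul(-219, -341)))) = Add(Add(-7, -1470), Mul(-1, Add(96, 74679))) = Add(-1477, Mul(-1, 74775)) = Add(-1477, -74775) = -76252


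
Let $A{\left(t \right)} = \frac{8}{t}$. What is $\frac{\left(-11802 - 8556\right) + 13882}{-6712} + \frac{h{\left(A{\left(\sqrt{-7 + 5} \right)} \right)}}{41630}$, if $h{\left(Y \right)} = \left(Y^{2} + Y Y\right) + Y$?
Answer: $\frac{33645789}{34927570} - \frac{2 i \sqrt{2}}{20815} \approx 0.9633 - 0.00013588 i$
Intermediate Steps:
$h{\left(Y \right)} = Y + 2 Y^{2}$ ($h{\left(Y \right)} = \left(Y^{2} + Y^{2}\right) + Y = 2 Y^{2} + Y = Y + 2 Y^{2}$)
$\frac{\left(-11802 - 8556\right) + 13882}{-6712} + \frac{h{\left(A{\left(\sqrt{-7 + 5} \right)} \right)}}{41630} = \frac{\left(-11802 - 8556\right) + 13882}{-6712} + \frac{\frac{8}{\sqrt{-7 + 5}} \left(1 + 2 \frac{8}{\sqrt{-7 + 5}}\right)}{41630} = \left(-20358 + 13882\right) \left(- \frac{1}{6712}\right) + \frac{8}{\sqrt{-2}} \left(1 + 2 \frac{8}{\sqrt{-2}}\right) \frac{1}{41630} = \left(-6476\right) \left(- \frac{1}{6712}\right) + \frac{8}{i \sqrt{2}} \left(1 + 2 \frac{8}{i \sqrt{2}}\right) \frac{1}{41630} = \frac{1619}{1678} + 8 \left(- \frac{i \sqrt{2}}{2}\right) \left(1 + 2 \cdot 8 \left(- \frac{i \sqrt{2}}{2}\right)\right) \frac{1}{41630} = \frac{1619}{1678} + - 4 i \sqrt{2} \left(1 + 2 \left(- 4 i \sqrt{2}\right)\right) \frac{1}{41630} = \frac{1619}{1678} + - 4 i \sqrt{2} \left(1 - 8 i \sqrt{2}\right) \frac{1}{41630} = \frac{1619}{1678} - \frac{2 i \sqrt{2} \left(1 - 8 i \sqrt{2}\right)}{20815}$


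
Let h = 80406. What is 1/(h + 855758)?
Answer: 1/936164 ≈ 1.0682e-6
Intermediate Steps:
1/(h + 855758) = 1/(80406 + 855758) = 1/936164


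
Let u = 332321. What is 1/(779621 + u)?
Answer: 1/1111942 ≈ 8.9933e-7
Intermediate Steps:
1/(779621 + u) = 1/(779621 + 332321) = 1/1111942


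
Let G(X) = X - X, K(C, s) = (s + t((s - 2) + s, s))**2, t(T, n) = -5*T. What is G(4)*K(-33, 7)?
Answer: 0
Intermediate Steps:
K(C, s) = (10 - 9*s)**2 (K(C, s) = (s - 5*((s - 2) + s))**2 = (s - 5*((-2 + s) + s))**2 = (s - 5*(-2 + 2*s))**2 = (s + (10 - 10*s))**2 = (10 - 9*s)**2)
G(X) = 0
G(4)*K(-33, 7) = 0*(10 - 9*7)**2 = 0*(10 - 63)**2 = 0*(-53)**2 = 0*2809 = 0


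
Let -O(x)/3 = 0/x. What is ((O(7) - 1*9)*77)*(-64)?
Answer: 44352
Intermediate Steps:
O(x) = 0 (O(x) = -0/x = -3*0 = 0)
((O(7) - 1*9)*77)*(-64) = ((0 - 1*9)*77)*(-64) = ((0 - 9)*77)*(-64) = -9*77*(-64) = -693*(-64) = 44352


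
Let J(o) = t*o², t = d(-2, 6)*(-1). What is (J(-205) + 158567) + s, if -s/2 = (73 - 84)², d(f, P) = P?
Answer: -93825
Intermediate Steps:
s = -242 (s = -2*(73 - 84)² = -2*(-11)² = -2*121 = -242)
t = -6 (t = 6*(-1) = -6)
J(o) = -6*o²
(J(-205) + 158567) + s = (-6*(-205)² + 158567) - 242 = (-6*42025 + 158567) - 242 = (-252150 + 158567) - 242 = -93583 - 242 = -93825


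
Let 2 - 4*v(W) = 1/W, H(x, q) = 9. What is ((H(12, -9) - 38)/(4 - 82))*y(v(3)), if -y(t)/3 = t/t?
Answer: -29/26 ≈ -1.1154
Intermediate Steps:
v(W) = 1/2 - 1/(4*W)
y(t) = -3 (y(t) = -3*t/t = -3*1 = -3)
((H(12, -9) - 38)/(4 - 82))*y(v(3)) = ((9 - 38)/(4 - 82))*(-3) = -29/(-78)*(-3) = -29*(-1/78)*(-3) = (29/78)*(-3) = -29/26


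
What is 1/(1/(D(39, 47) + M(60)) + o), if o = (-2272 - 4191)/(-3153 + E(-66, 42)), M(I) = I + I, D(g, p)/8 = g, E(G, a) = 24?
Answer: 450576/931715 ≈ 0.48360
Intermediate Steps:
D(g, p) = 8*g
M(I) = 2*I
o = 6463/3129 (o = (-2272 - 4191)/(-3153 + 24) = -6463/(-3129) = -6463*(-1/3129) = 6463/3129 ≈ 2.0655)
1/(1/(D(39, 47) + M(60)) + o) = 1/(1/(8*39 + 2*60) + 6463/3129) = 1/(1/(312 + 120) + 6463/3129) = 1/(1/432 + 6463/3129) = 1/(931715/450576) = 450576/931715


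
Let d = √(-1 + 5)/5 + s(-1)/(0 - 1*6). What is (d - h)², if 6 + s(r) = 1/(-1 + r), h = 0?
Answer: 7921/3600 ≈ 2.2003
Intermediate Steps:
s(r) = -6 + 1/(-1 + r)
d = 89/60 (d = √(-1 + 5)/5 + ((7 - 6*(-1))/(-1 - 1))/(0 - 1*6) = √4*(⅕) + ((7 + 6)/(-2))/(0 - 6) = 2*(⅕) - ½*13/(-6) = ⅖ - 13/2*(-⅙) = ⅖ + 13/12 = 89/60 ≈ 1.4833)
(d - h)² = (89/60 - 1*0)² = (89/60 + 0)² = (89/60)² = 7921/3600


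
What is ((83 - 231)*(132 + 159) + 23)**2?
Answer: 1852872025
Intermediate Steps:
((83 - 231)*(132 + 159) + 23)**2 = (-148*291 + 23)**2 = (-43068 + 23)**2 = (-43045)**2 = 1852872025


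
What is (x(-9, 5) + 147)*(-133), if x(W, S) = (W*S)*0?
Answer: -19551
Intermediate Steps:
x(W, S) = 0 (x(W, S) = (S*W)*0 = 0)
(x(-9, 5) + 147)*(-133) = (0 + 147)*(-133) = 147*(-133) = -19551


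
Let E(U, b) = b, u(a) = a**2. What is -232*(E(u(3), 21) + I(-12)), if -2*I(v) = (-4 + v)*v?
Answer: 17400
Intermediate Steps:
I(v) = -v*(-4 + v)/2 (I(v) = -(-4 + v)*v/2 = -v*(-4 + v)/2)
-232*(E(u(3), 21) + I(-12)) = -232*(21 + (1/2)*(-12)*(4 - 1*(-12))) = -232*(21 + (1/2)*(-12)*(4 + 12)) = -232*(21 + (1/2)*(-12)*16) = -232*(21 - 96) = -232*(-75) = 17400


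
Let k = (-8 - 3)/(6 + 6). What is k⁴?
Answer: 14641/20736 ≈ 0.70607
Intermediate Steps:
k = -11/12 ≈ -0.91667
k⁴ = (-11/12)⁴ = 14641/20736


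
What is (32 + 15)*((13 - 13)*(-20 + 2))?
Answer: 0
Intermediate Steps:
(32 + 15)*((13 - 13)*(-20 + 2)) = 47*(0*(-18)) = 47*0 = 0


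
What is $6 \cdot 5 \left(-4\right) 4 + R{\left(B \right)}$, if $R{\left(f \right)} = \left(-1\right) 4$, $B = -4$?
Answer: $-484$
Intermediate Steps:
$R{\left(f \right)} = -4$
$6 \cdot 5 \left(-4\right) 4 + R{\left(B \right)} = 6 \cdot 5 \left(-4\right) 4 - 4 = 6 \left(\left(-20\right) 4\right) - 4 = 6 \left(-80\right) - 4 = -480 - 4 = -484$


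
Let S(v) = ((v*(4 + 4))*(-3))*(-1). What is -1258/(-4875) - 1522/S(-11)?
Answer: 430659/71500 ≈ 6.0232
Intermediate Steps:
S(v) = 24*v (S(v) = ((v*8)*(-3))*(-1) = ((8*v)*(-3))*(-1) = -24*v*(-1) = 24*v)
-1258/(-4875) - 1522/S(-11) = -1258/(-4875) - 1522/(24*(-11)) = -1258*(-1/4875) - 1522/(-264) = 1258/4875 - 1522*(-1/264) = 1258/4875 + 761/132 = 430659/71500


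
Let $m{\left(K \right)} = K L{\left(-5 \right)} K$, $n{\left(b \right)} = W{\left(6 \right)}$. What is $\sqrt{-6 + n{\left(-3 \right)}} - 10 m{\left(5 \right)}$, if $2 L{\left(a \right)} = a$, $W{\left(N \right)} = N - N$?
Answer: $625 + i \sqrt{6} \approx 625.0 + 2.4495 i$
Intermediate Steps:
$W{\left(N \right)} = 0$
$L{\left(a \right)} = \frac{a}{2}$
$n{\left(b \right)} = 0$
$m{\left(K \right)} = - \frac{5 K^{2}}{2}$ ($m{\left(K \right)} = K \frac{1}{2} \left(-5\right) K = K \left(- \frac{5}{2}\right) K = - \frac{5 K}{2} K = - \frac{5 K^{2}}{2}$)
$\sqrt{-6 + n{\left(-3 \right)}} - 10 m{\left(5 \right)} = \sqrt{-6 + 0} - 10 \left(- \frac{5 \cdot 5^{2}}{2}\right) = \sqrt{-6} - 10 \left(\left(- \frac{5}{2}\right) 25\right) = i \sqrt{6} - -625 = i \sqrt{6} + 625 = 625 + i \sqrt{6}$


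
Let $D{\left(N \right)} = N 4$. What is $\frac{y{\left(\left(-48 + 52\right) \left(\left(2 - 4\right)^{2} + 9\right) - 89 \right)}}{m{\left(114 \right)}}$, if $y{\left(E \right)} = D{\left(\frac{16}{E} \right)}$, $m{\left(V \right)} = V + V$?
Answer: $- \frac{16}{2109} \approx -0.0075865$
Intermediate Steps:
$m{\left(V \right)} = 2 V$
$D{\left(N \right)} = 4 N$
$y{\left(E \right)} = \frac{64}{E}$ ($y{\left(E \right)} = 4 \frac{16}{E} = \frac{64}{E}$)
$\frac{y{\left(\left(-48 + 52\right) \left(\left(2 - 4\right)^{2} + 9\right) - 89 \right)}}{m{\left(114 \right)}} = \frac{64 \frac{1}{\left(-48 + 52\right) \left(\left(2 - 4\right)^{2} + 9\right) - 89}}{2 \cdot 114} = \frac{64 \frac{1}{4 \left(\left(-2\right)^{2} + 9\right) - 89}}{228} = \frac{64}{4 \left(4 + 9\right) - 89} \cdot \frac{1}{228} = \frac{64}{4 \cdot 13 - 89} \cdot \frac{1}{228} = \frac{64}{52 - 89} \cdot \frac{1}{228} = \frac{64}{-37} \cdot \frac{1}{228} = 64 \left(- \frac{1}{37}\right) \frac{1}{228} = \left(- \frac{64}{37}\right) \frac{1}{228} = - \frac{16}{2109}$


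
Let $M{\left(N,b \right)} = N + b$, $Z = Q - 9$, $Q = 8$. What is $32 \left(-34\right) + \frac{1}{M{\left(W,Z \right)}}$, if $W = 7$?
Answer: $- \frac{6527}{6} \approx -1087.8$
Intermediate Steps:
$Z = -1$ ($Z = 8 - 9 = -1$)
$32 \left(-34\right) + \frac{1}{M{\left(W,Z \right)}} = 32 \left(-34\right) + \frac{1}{7 - 1} = -1088 + \frac{1}{6} = - \frac{6527}{6}$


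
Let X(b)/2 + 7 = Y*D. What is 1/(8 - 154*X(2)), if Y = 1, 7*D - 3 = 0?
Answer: 1/2032 ≈ 0.00049213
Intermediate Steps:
D = 3/7 (D = 3/7 + (1/7)*0 = 3/7 + 0 = 3/7 ≈ 0.42857)
X(b) = -92/7 (X(b) = -14 + 2*(1*(3/7)) = -14 + 2*(3/7) = -14 + 6/7 = -92/7)
1/(8 - 154*X(2)) = 1/(8 - 154*(-92/7)) = 1/(8 + 2024) = 1/2032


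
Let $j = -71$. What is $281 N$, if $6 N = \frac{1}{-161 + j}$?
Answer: $- \frac{281}{1392} \approx -0.20187$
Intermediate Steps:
$N = - \frac{1}{1392}$ ($N = \frac{1}{6 \left(-161 - 71\right)} = \frac{1}{6 \left(-232\right)} = \frac{1}{6} \left(- \frac{1}{232}\right) = - \frac{1}{1392} \approx -0.00071839$)
$281 N = 281 \left(- \frac{1}{1392}\right) = - \frac{281}{1392}$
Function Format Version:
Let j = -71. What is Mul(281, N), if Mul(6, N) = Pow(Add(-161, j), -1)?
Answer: Rational(-281, 1392) ≈ -0.20187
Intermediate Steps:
N = Rational(-1, 1392) (N = Mul(Rational(1, 6), Pow(Add(-161, -71), -1)) = Mul(Rational(1, 6), Pow(-232, -1)) = Mul(Rational(1, 6), Rational(-1, 232)) = Rational(-1, 1392) ≈ -0.00071839)
Mul(281, N) = Mul(281, Rational(-1, 1392)) = Rational(-281, 1392)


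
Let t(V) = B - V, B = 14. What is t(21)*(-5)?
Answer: 35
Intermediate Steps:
t(V) = 14 - V
t(21)*(-5) = (14 - 1*21)*(-5) = (14 - 21)*(-5) = -7*(-5) = 35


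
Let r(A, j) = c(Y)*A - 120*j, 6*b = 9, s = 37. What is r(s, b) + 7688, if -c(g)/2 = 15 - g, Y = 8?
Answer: 6990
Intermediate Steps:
b = 3/2 (b = (1/6)*9 = 3/2 ≈ 1.5000)
c(g) = -30 + 2*g (c(g) = -2*(15 - g) = -30 + 2*g)
r(A, j) = -120*j - 14*A (r(A, j) = (-30 + 2*8)*A - 120*j = (-30 + 16)*A - 120*j = -14*A - 120*j = -120*j - 14*A)
r(s, b) + 7688 = (-120*3/2 - 14*37) + 7688 = (-180 - 518) + 7688 = -698 + 7688 = 6990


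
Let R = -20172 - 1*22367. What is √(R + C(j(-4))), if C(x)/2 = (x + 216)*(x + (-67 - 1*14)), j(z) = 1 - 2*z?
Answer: I*√74939 ≈ 273.75*I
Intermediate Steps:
R = -42539 (R = -20172 - 22367 = -42539)
C(x) = 2*(-81 + x)*(216 + x) (C(x) = 2*((x + 216)*(x + (-67 - 1*14))) = 2*((216 + x)*(x + (-67 - 14))) = 2*((216 + x)*(x - 81)) = 2*((216 + x)*(-81 + x)) = 2*((-81 + x)*(216 + x)) = 2*(-81 + x)*(216 + x))
√(R + C(j(-4))) = √(-42539 + (-34992 + 2*(1 - 2*(-4))² + 270*(1 - 2*(-4)))) = √(-42539 + (-34992 + 2*(1 + 8)² + 270*(1 + 8))) = √(-42539 + (-34992 + 2*9² + 270*9)) = √(-42539 + (-34992 + 2*81 + 2430)) = √(-42539 + (-34992 + 162 + 2430)) = √(-42539 - 32400) = √(-74939) = I*√74939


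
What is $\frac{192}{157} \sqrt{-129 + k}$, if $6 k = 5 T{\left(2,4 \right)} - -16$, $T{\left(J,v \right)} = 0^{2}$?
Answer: $\frac{64 i \sqrt{1137}}{157} \approx 13.745 i$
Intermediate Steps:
$T{\left(J,v \right)} = 0$
$k = \frac{8}{3}$ ($k = \frac{5 \cdot 0 - -16}{6} = \frac{0 + 16}{6} = \frac{1}{6} \cdot 16 = \frac{8}{3} \approx 2.6667$)
$\frac{192}{157} \sqrt{-129 + k} = \frac{192}{157} \sqrt{-129 + \frac{8}{3}} = 192 \cdot \frac{1}{157} \sqrt{- \frac{379}{3}} = \frac{192 \frac{i \sqrt{1137}}{3}}{157} = \frac{64 i \sqrt{1137}}{157}$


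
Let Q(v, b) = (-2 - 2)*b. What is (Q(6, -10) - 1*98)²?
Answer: 3364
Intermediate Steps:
Q(v, b) = -4*b
(Q(6, -10) - 1*98)² = (-4*(-10) - 1*98)² = (40 - 98)² = (-58)² = 3364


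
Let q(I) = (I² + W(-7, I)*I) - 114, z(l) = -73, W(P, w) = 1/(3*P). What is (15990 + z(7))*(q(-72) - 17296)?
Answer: -1361826686/7 ≈ -1.9455e+8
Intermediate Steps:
W(P, w) = 1/(3*P)
q(I) = -114 + I² - I/21 (q(I) = (I² + ((⅓)/(-7))*I) - 114 = (I² + ((⅓)*(-⅐))*I) - 114 = (I² - I/21) - 114 = -114 + I² - I/21)
(15990 + z(7))*(q(-72) - 17296) = (15990 - 73)*((-114 + (-72)² - 1/21*(-72)) - 17296) = 15917*((-114 + 5184 + 24/7) - 17296) = 15917*(35514/7 - 17296) = 15917*(-85558/7) = -1361826686/7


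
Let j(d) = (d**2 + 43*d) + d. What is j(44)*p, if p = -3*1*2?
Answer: -23232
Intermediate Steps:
j(d) = d**2 + 44*d
p = -6 (p = -3*2 = -6)
j(44)*p = (44*(44 + 44))*(-6) = (44*88)*(-6) = 3872*(-6) = -23232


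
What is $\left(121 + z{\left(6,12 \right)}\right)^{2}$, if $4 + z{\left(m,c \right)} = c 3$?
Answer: $23409$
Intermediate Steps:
$z{\left(m,c \right)} = -4 + 3 c$ ($z{\left(m,c \right)} = -4 + c 3 = -4 + 3 c$)
$\left(121 + z{\left(6,12 \right)}\right)^{2} = \left(121 + \left(-4 + 3 \cdot 12\right)\right)^{2} = \left(121 + \left(-4 + 36\right)\right)^{2} = \left(121 + 32\right)^{2} = 153^{2} = 23409$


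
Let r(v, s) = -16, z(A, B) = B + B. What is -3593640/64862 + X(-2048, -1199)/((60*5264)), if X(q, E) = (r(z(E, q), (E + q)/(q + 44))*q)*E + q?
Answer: -39152852/217751 ≈ -179.81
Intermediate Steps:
z(A, B) = 2*B
X(q, E) = q - 16*E*q (X(q, E) = (-16*q)*E + q = -16*E*q + q = q - 16*E*q)
-3593640/64862 + X(-2048, -1199)/((60*5264)) = -3593640/64862 + (-2048*(1 - 16*(-1199)))/((60*5264)) = -3593640*1/64862 - 2048*(1 + 19184)/315840 = -1796820/32431 - 2048*19185*(1/315840) = -1796820/32431 - 39290880*1/315840 = -1796820/32431 - 40928/329 = -39152852/217751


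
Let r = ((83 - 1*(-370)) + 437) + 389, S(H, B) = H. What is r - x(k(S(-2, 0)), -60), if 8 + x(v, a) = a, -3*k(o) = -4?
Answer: 1347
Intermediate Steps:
k(o) = 4/3 (k(o) = -⅓*(-4) = 4/3)
x(v, a) = -8 + a
r = 1279 (r = ((83 + 370) + 437) + 389 = (453 + 437) + 389 = 890 + 389 = 1279)
r - x(k(S(-2, 0)), -60) = 1279 - (-8 - 60) = 1279 - 1*(-68) = 1279 + 68 = 1347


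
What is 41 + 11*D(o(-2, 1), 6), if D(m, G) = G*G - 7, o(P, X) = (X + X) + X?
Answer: 360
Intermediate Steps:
o(P, X) = 3*X (o(P, X) = 2*X + X = 3*X)
D(m, G) = -7 + G**2 (D(m, G) = G**2 - 7 = -7 + G**2)
41 + 11*D(o(-2, 1), 6) = 41 + 11*(-7 + 6**2) = 41 + 11*(-7 + 36) = 41 + 11*29 = 41 + 319 = 360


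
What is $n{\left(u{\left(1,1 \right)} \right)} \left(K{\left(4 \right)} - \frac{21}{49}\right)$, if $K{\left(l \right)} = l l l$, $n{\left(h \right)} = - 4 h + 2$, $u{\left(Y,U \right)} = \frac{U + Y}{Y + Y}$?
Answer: $- \frac{890}{7} \approx -127.14$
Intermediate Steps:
$u{\left(Y,U \right)} = \frac{U + Y}{2 Y}$
$n{\left(h \right)} = 2 - 4 h$
$K{\left(l \right)} = l^{3}$ ($K{\left(l \right)} = l^{2} l = l^{3}$)
$n{\left(u{\left(1,1 \right)} \right)} \left(K{\left(4 \right)} - \frac{21}{49}\right) = \left(2 - 4 \frac{1 + 1}{2 \cdot 1}\right) \left(4^{3} - \frac{21}{49}\right) = \left(2 - 4 \cdot \frac{1}{2} \cdot 1 \cdot 2\right) \left(64 - \frac{3}{7}\right) = \left(2 - 4\right) \left(64 - \frac{3}{7}\right) = \left(2 - 4\right) \frac{445}{7} = \left(-2\right) \frac{445}{7} = - \frac{890}{7}$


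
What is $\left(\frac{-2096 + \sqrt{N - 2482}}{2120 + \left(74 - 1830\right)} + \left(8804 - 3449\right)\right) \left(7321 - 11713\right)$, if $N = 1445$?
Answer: $- \frac{2137942152}{91} - \frac{1098 i \sqrt{1037}}{91} \approx -2.3494 \cdot 10^{7} - 388.55 i$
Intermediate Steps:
$\left(\frac{-2096 + \sqrt{N - 2482}}{2120 + \left(74 - 1830\right)} + \left(8804 - 3449\right)\right) \left(7321 - 11713\right) = \left(\frac{-2096 + \sqrt{1445 - 2482}}{2120 + \left(74 - 1830\right)} + \left(8804 - 3449\right)\right) \left(7321 - 11713\right) = \left(\frac{-2096 + \sqrt{-1037}}{2120 + \left(74 - 1830\right)} + \left(8804 - 3449\right)\right) \left(-4392\right) = \left(\frac{-2096 + i \sqrt{1037}}{2120 - 1756} + 5355\right) \left(-4392\right) = \left(\frac{-2096 + i \sqrt{1037}}{364} + 5355\right) \left(-4392\right) = \left(\left(-2096 + i \sqrt{1037}\right) \frac{1}{364} + 5355\right) \left(-4392\right) = \left(\left(- \frac{524}{91} + \frac{i \sqrt{1037}}{364}\right) + 5355\right) \left(-4392\right) = \left(\frac{486781}{91} + \frac{i \sqrt{1037}}{364}\right) \left(-4392\right) = - \frac{2137942152}{91} - \frac{1098 i \sqrt{1037}}{91}$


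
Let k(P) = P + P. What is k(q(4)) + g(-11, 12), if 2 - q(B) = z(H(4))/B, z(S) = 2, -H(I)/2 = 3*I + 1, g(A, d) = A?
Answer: -8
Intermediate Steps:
H(I) = -2 - 6*I (H(I) = -2*(3*I + 1) = -2*(1 + 3*I) = -2 - 6*I)
q(B) = 2 - 2/B
k(P) = 2*P
k(q(4)) + g(-11, 12) = 2*(2 - 2/4) - 11 = 2*(2 - 2*¼) - 11 = 2*(2 - ½) - 11 = 2*(3/2) - 11 = 3 - 11 = -8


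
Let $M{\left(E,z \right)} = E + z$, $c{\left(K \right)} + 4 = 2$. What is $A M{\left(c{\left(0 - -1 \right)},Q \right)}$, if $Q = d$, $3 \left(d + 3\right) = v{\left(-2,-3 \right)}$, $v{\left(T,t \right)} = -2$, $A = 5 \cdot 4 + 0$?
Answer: $- \frac{340}{3} \approx -113.33$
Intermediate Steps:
$c{\left(K \right)} = -2$ ($c{\left(K \right)} = -4 + 2 = -2$)
$A = 20$ ($A = 20 + 0 = 20$)
$d = - \frac{11}{3}$ ($d = -3 + \frac{1}{3} \left(-2\right) = -3 - \frac{2}{3} = - \frac{11}{3} \approx -3.6667$)
$Q = - \frac{11}{3} \approx -3.6667$
$A M{\left(c{\left(0 - -1 \right)},Q \right)} = 20 \left(-2 - \frac{11}{3}\right) = 20 \left(- \frac{17}{3}\right) = - \frac{340}{3}$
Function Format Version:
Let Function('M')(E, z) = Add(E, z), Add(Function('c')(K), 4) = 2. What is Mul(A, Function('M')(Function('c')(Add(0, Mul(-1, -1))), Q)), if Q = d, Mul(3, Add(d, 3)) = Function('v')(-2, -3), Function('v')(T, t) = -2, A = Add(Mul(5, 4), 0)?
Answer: Rational(-340, 3) ≈ -113.33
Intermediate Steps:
Function('c')(K) = -2 (Function('c')(K) = Add(-4, 2) = -2)
A = 20 (A = Add(20, 0) = 20)
d = Rational(-11, 3) (d = Add(-3, Mul(Rational(1, 3), -2)) = Add(-3, Rational(-2, 3)) = Rational(-11, 3) ≈ -3.6667)
Q = Rational(-11, 3) ≈ -3.6667
Mul(A, Function('M')(Function('c')(Add(0, Mul(-1, -1))), Q)) = Mul(20, Add(-2, Rational(-11, 3))) = Mul(20, Rational(-17, 3)) = Rational(-340, 3)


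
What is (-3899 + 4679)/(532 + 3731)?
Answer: 260/1421 ≈ 0.18297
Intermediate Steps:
(-3899 + 4679)/(532 + 3731) = 780/4263 = 780*(1/4263) = 260/1421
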